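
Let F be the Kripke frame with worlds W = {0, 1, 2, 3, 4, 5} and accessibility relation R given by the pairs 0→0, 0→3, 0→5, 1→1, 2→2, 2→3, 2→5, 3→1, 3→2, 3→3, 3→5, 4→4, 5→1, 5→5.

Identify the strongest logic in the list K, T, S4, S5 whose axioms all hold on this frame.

Reflexive (axiom T): yes — every world is R-related to itself.
Transitive (axiom 4): no — 0 R 3 and 3 R 1, but not 0 R 1.
Euclidean (axiom 5): no — 0 R 5 and 0 R 3, but not 5 R 3.
So F validates K, T; S4 would additionally require R to be transitive. The strongest is T.

T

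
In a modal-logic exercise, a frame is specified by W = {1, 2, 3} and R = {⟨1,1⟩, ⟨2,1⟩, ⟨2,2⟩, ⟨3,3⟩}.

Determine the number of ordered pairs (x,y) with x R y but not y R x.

1

Enumerating: (2,1).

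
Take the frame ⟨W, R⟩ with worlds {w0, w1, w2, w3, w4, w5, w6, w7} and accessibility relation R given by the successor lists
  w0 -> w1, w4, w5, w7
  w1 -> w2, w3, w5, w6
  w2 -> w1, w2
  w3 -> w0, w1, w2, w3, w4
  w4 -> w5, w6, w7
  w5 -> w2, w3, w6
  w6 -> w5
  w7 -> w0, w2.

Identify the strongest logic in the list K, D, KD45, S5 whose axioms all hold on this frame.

Serial (axiom D): yes — every world has a successor (e.g. w0 R w1).
Euclidean (axiom 5): no — w0 R w1 and w0 R w4, but not w1 R w4.
Transitive (axiom 4): no — w0 R w1 and w1 R w2, but not w0 R w2.
Reflexive (axiom T): no — w0 is not related to itself.
So F validates K, D; KD45 would additionally require R to be Euclidean and transitive. The strongest is D.

D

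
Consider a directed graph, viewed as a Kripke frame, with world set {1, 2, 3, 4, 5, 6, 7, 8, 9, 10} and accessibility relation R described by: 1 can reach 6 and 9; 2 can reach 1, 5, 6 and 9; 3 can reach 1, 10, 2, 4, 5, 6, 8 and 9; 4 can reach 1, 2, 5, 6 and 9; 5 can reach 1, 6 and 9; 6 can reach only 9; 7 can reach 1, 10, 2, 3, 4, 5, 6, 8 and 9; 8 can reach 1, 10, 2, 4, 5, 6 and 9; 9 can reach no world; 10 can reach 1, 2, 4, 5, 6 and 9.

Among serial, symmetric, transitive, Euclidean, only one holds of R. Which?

transitive

Serial: no — 9 has no R-successor.
Symmetric: no — 1 R 6 but not 6 R 1.
Transitive: yes — every two-step R-path is closed by a direct edge.
Euclidean: no — 1 R 9 and 1 R 6, but not 9 R 6.
Only transitive holds.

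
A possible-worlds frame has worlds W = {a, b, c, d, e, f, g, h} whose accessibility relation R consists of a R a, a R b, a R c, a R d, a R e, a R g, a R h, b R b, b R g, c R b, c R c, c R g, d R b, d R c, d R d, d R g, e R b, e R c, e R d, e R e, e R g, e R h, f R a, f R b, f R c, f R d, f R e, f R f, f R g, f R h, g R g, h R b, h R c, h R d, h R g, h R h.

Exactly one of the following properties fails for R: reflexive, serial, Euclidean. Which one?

Reflexive: yes — every world is R-related to itself.
Serial: yes — every world has a successor (e.g. a R a).
Euclidean: no — a R b and a R c, but not b R c.
Only Euclidean fails.

Euclidean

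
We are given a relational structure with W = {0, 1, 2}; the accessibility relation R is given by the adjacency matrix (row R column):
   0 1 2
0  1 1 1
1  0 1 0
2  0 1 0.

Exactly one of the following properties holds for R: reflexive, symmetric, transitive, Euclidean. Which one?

transitive

Reflexive: no — 2 is not related to itself.
Symmetric: no — 0 R 1 but not 1 R 0.
Transitive: yes — every two-step R-path is closed by a direct edge.
Euclidean: no — 0 R 1 and 0 R 2, but not 1 R 2.
Only transitive holds.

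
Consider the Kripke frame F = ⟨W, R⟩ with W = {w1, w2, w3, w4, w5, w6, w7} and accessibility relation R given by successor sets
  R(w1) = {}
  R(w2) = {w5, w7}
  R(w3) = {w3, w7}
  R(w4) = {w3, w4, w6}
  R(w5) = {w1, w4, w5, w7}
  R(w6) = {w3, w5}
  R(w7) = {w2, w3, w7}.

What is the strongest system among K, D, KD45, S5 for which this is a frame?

K

Serial (axiom D): no — w1 has no R-successor.
Euclidean (axiom 5): no — w2 R w7 and w2 R w5, but not w7 R w5.
Transitive (axiom 4): no — w2 R w5 and w5 R w1, but not w2 R w1.
Reflexive (axiom T): no — w1 is not related to itself.
So F validates K; D would additionally require R to be serial. The strongest is K.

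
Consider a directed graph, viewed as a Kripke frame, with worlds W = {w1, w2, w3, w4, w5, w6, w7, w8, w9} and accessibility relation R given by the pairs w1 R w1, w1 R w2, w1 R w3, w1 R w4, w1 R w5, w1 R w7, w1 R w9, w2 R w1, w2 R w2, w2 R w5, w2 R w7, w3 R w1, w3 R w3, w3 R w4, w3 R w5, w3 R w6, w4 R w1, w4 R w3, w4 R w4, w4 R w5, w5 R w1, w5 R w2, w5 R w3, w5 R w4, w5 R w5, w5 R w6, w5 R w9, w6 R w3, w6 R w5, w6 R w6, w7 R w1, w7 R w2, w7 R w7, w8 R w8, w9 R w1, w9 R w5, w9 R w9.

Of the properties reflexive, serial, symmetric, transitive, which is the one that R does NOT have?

transitive

Reflexive: yes — every world is R-related to itself.
Serial: yes — every world has a successor (e.g. w1 R w1).
Symmetric: yes — every pair in R has its reverse in R.
Transitive: no — w1 R w3 and w3 R w6, but not w1 R w6.
Only transitive fails.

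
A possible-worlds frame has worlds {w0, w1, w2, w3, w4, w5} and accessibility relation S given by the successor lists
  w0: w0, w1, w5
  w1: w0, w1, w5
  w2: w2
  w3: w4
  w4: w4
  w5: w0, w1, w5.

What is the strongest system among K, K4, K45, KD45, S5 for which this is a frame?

Transitive (axiom 4): yes — every two-step S-path is closed by a direct edge.
Euclidean (axiom 5): yes — any two successors of a common world are S-related.
Serial (axiom D): yes — every world has a successor (e.g. w0 S w0).
Reflexive (axiom T): no — w3 is not related to itself.
So F validates K, K4, K45, KD45; S5 would additionally require S to be reflexive. The strongest is KD45.

KD45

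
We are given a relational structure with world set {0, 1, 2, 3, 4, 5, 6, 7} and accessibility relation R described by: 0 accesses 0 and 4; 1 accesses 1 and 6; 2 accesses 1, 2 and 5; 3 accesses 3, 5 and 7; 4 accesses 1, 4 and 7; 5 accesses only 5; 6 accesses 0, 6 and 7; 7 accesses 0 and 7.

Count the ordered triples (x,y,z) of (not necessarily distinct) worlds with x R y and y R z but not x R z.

Enumerating: (0,4,1), (0,4,7), (1,6,0), (1,6,7), (2,1,6), (3,7,0), (4,1,6), (4,7,0), (6,0,4), (7,0,4).

10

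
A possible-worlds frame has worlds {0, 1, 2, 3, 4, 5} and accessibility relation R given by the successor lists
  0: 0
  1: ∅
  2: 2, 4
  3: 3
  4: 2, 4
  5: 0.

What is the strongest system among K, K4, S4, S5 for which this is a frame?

K4

Transitive (axiom 4): yes — every two-step R-path is closed by a direct edge.
Reflexive (axiom T): no — 1 is not related to itself.
Euclidean (axiom 5): yes — any two successors of a common world are R-related.
So F validates K, K4; S4 would additionally require R to be reflexive. The strongest is K4.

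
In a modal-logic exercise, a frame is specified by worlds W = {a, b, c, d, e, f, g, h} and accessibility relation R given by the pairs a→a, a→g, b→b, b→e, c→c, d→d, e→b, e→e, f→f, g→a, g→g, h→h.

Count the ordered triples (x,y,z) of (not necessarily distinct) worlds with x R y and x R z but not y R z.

0

R is Euclidean; there are no such tuples.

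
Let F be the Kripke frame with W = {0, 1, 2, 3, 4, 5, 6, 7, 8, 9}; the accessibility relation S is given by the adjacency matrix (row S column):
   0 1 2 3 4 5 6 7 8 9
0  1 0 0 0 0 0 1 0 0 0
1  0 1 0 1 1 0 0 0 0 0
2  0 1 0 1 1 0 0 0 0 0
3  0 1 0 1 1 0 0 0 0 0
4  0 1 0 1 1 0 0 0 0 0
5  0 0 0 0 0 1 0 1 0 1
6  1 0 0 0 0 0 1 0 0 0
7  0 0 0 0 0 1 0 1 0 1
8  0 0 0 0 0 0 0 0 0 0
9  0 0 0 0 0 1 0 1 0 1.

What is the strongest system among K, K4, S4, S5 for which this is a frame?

K4

Transitive (axiom 4): yes — every two-step S-path is closed by a direct edge.
Reflexive (axiom T): no — 2 is not related to itself.
Euclidean (axiom 5): yes — any two successors of a common world are S-related.
So F validates K, K4; S4 would additionally require S to be reflexive. The strongest is K4.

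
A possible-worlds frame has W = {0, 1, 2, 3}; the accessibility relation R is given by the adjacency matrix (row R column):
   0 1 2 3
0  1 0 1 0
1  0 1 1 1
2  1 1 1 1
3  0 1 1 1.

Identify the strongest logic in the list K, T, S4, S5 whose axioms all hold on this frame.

Reflexive (axiom T): yes — every world is R-related to itself.
Transitive (axiom 4): no — 0 R 2 and 2 R 1, but not 0 R 1.
Euclidean (axiom 5): no — 2 R 0 and 2 R 1, but not 0 R 1.
So F validates K, T; S4 would additionally require R to be transitive. The strongest is T.

T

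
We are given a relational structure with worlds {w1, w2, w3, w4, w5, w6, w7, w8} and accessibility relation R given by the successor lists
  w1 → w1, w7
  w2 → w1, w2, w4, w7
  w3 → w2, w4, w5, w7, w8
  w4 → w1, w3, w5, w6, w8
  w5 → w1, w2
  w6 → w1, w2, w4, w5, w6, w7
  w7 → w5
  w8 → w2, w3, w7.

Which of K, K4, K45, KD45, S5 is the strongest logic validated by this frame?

K

Transitive (axiom 4): no — w1 R w7 and w7 R w5, but not w1 R w5.
Euclidean (axiom 5): no — w2 R w1 and w2 R w4, but not w1 R w4.
Serial (axiom D): yes — every world has a successor (e.g. w1 R w1).
Reflexive (axiom T): no — w3 is not related to itself.
So F validates K; K4 would additionally require R to be transitive. The strongest is K.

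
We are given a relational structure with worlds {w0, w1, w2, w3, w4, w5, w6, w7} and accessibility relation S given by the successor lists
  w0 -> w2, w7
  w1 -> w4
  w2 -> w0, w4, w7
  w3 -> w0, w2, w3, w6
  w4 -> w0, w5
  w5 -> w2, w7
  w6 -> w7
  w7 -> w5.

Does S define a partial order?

Reflexive: no — w0 is not related to itself.
Transitive: no — w0 S w2 and w2 S w4, but not w0 S w4.
Antisymmetric: no — w0 S w2 and w2 S w0 with w0 ≠ w2.
So S is not a partial order.

No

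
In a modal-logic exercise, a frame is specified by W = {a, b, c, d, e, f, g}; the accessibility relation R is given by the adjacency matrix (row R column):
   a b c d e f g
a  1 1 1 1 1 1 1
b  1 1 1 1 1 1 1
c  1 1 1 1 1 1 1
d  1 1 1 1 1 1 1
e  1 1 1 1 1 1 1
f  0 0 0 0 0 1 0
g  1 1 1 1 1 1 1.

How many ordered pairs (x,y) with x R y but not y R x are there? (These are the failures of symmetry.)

6

Enumerating: (a,f), (b,f), (c,f), (d,f), (e,f), (g,f).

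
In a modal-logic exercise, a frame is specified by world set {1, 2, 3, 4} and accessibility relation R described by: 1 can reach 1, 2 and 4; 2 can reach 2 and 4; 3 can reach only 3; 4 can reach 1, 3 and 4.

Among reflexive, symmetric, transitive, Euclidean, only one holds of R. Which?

Reflexive: yes — every world is R-related to itself.
Symmetric: no — 1 R 2 but not 2 R 1.
Transitive: no — 1 R 4 and 4 R 3, but not 1 R 3.
Euclidean: no — 1 R 4 and 1 R 2, but not 4 R 2.
Only reflexive holds.

reflexive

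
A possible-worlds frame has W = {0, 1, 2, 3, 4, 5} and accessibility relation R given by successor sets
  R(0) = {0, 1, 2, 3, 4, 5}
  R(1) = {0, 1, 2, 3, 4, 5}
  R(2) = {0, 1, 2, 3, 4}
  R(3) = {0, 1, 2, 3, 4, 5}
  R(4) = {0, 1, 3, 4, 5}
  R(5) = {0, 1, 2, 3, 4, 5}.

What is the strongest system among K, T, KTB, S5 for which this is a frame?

Reflexive (axiom T): yes — every world is R-related to itself.
Symmetric (axiom B): no — 2 R 4 but not 4 R 2.
Euclidean (axiom 5): no — 0 R 2 and 0 R 5, but not 2 R 5.
So F validates K, T; KTB would additionally require R to be symmetric. The strongest is T.

T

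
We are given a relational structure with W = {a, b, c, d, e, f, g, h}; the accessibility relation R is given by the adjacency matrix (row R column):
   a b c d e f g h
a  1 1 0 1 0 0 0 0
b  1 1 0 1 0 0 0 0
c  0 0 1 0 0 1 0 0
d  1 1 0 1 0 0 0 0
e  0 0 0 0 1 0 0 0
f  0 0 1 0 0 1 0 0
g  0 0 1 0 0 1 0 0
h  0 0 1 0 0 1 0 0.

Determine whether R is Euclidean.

Euclidean: yes — any two successors of a common world are R-related.

Yes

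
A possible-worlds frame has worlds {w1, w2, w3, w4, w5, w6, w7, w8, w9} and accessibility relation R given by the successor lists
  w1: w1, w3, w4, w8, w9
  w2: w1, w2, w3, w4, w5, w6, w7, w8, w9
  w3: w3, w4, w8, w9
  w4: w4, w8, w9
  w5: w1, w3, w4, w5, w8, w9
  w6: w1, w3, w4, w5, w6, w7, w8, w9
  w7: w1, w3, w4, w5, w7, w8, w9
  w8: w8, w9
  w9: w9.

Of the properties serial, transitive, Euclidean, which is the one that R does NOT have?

Euclidean

Serial: yes — every world has a successor (e.g. w1 R w1).
Transitive: yes — every two-step R-path is closed by a direct edge.
Euclidean: no — w1 R w4 and w1 R w3, but not w4 R w3.
Only Euclidean fails.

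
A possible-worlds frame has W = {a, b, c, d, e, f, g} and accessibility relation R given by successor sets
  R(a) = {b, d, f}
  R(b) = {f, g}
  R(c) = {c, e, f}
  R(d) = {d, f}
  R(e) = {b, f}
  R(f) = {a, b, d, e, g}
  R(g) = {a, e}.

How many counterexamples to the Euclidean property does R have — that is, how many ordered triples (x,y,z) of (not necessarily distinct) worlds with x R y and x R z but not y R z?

Enumerating: (a,b,b), (a,b,d), (a,d,b), (a,f,f), (b,f,f), (b,g,f), (b,g,g), (c,e,c), (c,e,e), (c,f,c), (c,f,f), (d,f,f), … and 24 more.
Total: 36.

36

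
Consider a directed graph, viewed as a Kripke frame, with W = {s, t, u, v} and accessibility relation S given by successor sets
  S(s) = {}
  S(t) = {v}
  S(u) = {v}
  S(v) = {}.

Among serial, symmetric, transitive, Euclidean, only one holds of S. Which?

Serial: no — s has no S-successor.
Symmetric: no — t S v but not v S t.
Transitive: yes — every two-step S-path is closed by a direct edge.
Euclidean: no — t S v and t S v, but not v S v.
Only transitive holds.

transitive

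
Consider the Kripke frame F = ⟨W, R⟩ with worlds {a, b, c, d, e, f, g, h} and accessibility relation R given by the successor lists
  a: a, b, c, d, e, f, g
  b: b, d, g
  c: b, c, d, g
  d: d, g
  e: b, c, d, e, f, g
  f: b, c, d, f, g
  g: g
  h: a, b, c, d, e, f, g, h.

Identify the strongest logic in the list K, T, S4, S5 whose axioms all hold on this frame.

S4

Reflexive (axiom T): yes — every world is R-related to itself.
Transitive (axiom 4): yes — every two-step R-path is closed by a direct edge.
Euclidean (axiom 5): no — a R b and a R c, but not b R c.
So F validates K, T, S4; S5 would additionally require R to be Euclidean. The strongest is S4.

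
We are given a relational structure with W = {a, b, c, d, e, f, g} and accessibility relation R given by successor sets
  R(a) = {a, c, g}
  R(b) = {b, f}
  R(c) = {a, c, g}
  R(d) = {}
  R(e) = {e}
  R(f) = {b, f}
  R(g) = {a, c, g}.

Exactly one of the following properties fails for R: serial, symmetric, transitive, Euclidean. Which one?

Serial: no — d has no R-successor.
Symmetric: yes — every pair in R has its reverse in R.
Transitive: yes — every two-step R-path is closed by a direct edge.
Euclidean: yes — any two successors of a common world are R-related.
Only serial fails.

serial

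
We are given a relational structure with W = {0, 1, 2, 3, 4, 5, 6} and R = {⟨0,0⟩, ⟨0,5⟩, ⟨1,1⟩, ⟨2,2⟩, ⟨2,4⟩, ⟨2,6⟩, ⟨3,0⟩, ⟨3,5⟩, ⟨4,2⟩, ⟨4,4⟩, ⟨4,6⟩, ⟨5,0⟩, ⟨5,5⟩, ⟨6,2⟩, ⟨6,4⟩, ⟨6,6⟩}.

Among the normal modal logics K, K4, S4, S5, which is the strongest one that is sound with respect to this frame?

K4

Transitive (axiom 4): yes — every two-step R-path is closed by a direct edge.
Reflexive (axiom T): no — 3 is not related to itself.
Euclidean (axiom 5): yes — any two successors of a common world are R-related.
So F validates K, K4; S4 would additionally require R to be reflexive. The strongest is K4.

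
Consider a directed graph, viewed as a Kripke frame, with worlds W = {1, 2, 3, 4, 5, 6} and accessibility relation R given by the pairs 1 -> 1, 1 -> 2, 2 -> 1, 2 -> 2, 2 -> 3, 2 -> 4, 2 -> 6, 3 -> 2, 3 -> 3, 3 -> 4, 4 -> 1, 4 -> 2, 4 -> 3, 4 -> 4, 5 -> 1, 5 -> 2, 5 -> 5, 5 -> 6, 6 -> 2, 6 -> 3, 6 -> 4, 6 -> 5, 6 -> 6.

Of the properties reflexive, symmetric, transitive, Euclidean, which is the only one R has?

Reflexive: yes — every world is R-related to itself.
Symmetric: no — 4 R 1 but not 1 R 4.
Transitive: no — 1 R 2 and 2 R 3, but not 1 R 3.
Euclidean: no — 2 R 1 and 2 R 3, but not 1 R 3.
Only reflexive holds.

reflexive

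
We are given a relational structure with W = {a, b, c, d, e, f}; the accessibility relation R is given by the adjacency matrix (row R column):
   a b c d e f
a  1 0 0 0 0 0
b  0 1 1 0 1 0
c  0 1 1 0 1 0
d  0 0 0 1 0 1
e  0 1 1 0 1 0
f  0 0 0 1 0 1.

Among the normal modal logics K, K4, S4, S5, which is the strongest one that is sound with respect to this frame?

S5

Transitive (axiom 4): yes — every two-step R-path is closed by a direct edge.
Reflexive (axiom T): yes — every world is R-related to itself.
Euclidean (axiom 5): yes — any two successors of a common world are R-related.
So F validates K, K4, S4, S5. The strongest is S5.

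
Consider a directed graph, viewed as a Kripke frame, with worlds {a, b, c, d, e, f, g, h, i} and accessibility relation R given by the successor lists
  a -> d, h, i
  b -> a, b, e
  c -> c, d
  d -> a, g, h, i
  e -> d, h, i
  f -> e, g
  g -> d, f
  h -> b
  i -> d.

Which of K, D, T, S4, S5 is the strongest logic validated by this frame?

D

Serial (axiom D): yes — every world has a successor (e.g. a R d).
Reflexive (axiom T): no — a is not related to itself.
Transitive (axiom 4): no — a R d and d R g, but not a R g.
Euclidean (axiom 5): no — a R h and a R d, but not h R d.
So F validates K, D; T would additionally require R to be reflexive. The strongest is D.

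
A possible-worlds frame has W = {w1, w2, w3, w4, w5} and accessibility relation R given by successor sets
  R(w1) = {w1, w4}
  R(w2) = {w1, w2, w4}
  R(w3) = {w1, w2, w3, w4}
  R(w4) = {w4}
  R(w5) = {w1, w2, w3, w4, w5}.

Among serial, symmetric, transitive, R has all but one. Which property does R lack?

symmetric

Serial: yes — every world has a successor (e.g. w1 R w1).
Symmetric: no — w1 R w4 but not w4 R w1.
Transitive: yes — every two-step R-path is closed by a direct edge.
Only symmetric fails.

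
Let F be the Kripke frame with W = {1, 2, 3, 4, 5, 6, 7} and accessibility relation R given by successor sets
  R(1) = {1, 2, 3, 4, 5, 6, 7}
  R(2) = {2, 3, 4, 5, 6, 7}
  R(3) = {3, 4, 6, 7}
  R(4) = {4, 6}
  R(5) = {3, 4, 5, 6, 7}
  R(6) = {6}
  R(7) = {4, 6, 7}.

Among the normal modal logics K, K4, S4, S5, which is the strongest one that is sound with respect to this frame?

Transitive (axiom 4): yes — every two-step R-path is closed by a direct edge.
Reflexive (axiom T): yes — every world is R-related to itself.
Euclidean (axiom 5): no — 1 R 3 and 1 R 2, but not 3 R 2.
So F validates K, K4, S4; S5 would additionally require R to be Euclidean. The strongest is S4.

S4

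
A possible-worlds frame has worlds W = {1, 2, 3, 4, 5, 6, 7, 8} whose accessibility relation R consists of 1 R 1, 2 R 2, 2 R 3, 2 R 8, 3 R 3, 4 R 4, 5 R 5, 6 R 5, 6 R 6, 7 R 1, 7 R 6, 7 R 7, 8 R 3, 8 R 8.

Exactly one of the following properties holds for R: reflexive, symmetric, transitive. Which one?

reflexive

Reflexive: yes — every world is R-related to itself.
Symmetric: no — 2 R 3 but not 3 R 2.
Transitive: no — 7 R 6 and 6 R 5, but not 7 R 5.
Only reflexive holds.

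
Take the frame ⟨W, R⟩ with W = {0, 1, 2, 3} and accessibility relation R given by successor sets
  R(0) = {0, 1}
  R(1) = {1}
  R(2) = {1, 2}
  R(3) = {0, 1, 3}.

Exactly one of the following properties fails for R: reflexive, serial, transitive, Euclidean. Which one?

Euclidean

Reflexive: yes — every world is R-related to itself.
Serial: yes — every world has a successor (e.g. 0 R 0).
Transitive: yes — every two-step R-path is closed by a direct edge.
Euclidean: no — 3 R 1 and 3 R 0, but not 1 R 0.
Only Euclidean fails.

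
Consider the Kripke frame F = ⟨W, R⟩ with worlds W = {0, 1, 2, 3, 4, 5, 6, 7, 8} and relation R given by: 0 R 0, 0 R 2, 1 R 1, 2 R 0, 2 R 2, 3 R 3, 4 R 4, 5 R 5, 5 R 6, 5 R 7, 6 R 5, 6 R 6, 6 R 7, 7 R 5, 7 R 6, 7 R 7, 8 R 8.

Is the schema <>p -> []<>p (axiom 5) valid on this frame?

Yes

By correspondence theory, 5 is valid on a frame iff R is Euclidean.
Euclidean: yes — any two successors of a common world are R-related.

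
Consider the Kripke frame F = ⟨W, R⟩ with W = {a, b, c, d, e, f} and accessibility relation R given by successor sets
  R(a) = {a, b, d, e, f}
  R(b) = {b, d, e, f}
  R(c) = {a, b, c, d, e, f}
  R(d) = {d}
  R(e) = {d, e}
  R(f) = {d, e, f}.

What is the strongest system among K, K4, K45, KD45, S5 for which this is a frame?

Transitive (axiom 4): yes — every two-step R-path is closed by a direct edge.
Euclidean (axiom 5): no — a R d and a R b, but not d R b.
Serial (axiom D): yes — every world has a successor (e.g. a R a).
Reflexive (axiom T): yes — every world is R-related to itself.
So F validates K, K4; K45 would additionally require R to be Euclidean. The strongest is K4.

K4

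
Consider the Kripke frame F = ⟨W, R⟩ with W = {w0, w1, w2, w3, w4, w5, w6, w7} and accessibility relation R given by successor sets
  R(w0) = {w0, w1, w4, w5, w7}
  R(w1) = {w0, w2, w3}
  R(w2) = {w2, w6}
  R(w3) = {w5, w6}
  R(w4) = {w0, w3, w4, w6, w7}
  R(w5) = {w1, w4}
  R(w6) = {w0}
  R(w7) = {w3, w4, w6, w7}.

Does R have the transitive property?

Transitive: no — w0 R w1 and w1 R w2, but not w0 R w2.

No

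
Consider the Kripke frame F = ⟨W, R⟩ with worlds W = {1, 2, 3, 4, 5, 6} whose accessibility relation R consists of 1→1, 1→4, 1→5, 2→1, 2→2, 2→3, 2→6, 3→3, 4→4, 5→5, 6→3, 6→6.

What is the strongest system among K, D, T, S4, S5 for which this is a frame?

T

Serial (axiom D): yes — every world has a successor (e.g. 1 R 1).
Reflexive (axiom T): yes — every world is R-related to itself.
Transitive (axiom 4): no — 2 R 1 and 1 R 4, but not 2 R 4.
Euclidean (axiom 5): no — 1 R 4 and 1 R 5, but not 4 R 5.
So F validates K, D, T; S4 would additionally require R to be transitive. The strongest is T.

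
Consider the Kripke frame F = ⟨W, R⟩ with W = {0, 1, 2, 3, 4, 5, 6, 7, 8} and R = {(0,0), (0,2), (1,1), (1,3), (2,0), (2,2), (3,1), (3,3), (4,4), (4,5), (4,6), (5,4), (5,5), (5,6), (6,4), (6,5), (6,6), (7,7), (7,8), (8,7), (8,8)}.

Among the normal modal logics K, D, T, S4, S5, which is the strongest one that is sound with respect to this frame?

Serial (axiom D): yes — every world has a successor (e.g. 0 R 0).
Reflexive (axiom T): yes — every world is R-related to itself.
Transitive (axiom 4): yes — every two-step R-path is closed by a direct edge.
Euclidean (axiom 5): yes — any two successors of a common world are R-related.
So F validates K, D, T, S4, S5. The strongest is S5.

S5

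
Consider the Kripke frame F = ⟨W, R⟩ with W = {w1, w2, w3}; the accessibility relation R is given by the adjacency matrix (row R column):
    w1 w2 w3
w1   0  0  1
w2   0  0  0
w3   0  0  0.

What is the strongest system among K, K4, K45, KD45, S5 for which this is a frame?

Transitive (axiom 4): yes — every two-step R-path is closed by a direct edge.
Euclidean (axiom 5): no — w1 R w3 and w1 R w3, but not w3 R w3.
Serial (axiom D): no — w2 has no R-successor.
Reflexive (axiom T): no — w1 is not related to itself.
So F validates K, K4; K45 would additionally require R to be Euclidean. The strongest is K4.

K4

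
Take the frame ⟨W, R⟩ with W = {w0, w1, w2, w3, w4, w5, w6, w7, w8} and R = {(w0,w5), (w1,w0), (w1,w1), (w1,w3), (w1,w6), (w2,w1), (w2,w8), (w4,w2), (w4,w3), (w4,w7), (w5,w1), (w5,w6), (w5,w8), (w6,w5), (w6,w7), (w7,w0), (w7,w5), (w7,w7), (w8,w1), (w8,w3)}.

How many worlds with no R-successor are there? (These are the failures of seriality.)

Enumerating: w3.

1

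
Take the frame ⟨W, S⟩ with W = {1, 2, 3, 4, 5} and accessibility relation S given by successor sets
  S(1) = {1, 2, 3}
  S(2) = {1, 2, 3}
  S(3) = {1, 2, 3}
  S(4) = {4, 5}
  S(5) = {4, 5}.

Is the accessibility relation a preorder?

Reflexive: yes — every world is S-related to itself.
Transitive: yes — every two-step S-path is closed by a direct edge.
So S is a preorder.

Yes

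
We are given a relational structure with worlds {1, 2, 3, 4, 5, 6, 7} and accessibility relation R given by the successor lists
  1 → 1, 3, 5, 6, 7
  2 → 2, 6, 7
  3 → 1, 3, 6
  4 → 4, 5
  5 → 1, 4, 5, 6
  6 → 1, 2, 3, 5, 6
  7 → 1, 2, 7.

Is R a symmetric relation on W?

Yes

Symmetric: yes — every pair in R has its reverse in R.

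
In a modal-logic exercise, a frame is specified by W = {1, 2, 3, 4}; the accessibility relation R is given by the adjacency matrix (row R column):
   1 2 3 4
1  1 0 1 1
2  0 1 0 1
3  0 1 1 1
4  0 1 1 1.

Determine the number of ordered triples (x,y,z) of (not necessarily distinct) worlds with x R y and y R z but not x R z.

Enumerating: (1,3,2), (1,4,2), (2,4,3).

3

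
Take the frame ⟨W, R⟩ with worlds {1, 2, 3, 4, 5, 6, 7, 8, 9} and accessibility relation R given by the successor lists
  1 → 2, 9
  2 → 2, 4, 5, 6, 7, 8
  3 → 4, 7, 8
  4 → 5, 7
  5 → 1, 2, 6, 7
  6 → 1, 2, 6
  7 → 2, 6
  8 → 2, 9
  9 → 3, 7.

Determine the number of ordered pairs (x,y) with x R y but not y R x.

Enumerating: (1,2), (1,9), (2,4), (3,4), (3,7), (3,8), (4,5), (4,7), (5,1), (5,6), (5,7), (6,1), (7,6), (8,9), (9,3), (9,7).

16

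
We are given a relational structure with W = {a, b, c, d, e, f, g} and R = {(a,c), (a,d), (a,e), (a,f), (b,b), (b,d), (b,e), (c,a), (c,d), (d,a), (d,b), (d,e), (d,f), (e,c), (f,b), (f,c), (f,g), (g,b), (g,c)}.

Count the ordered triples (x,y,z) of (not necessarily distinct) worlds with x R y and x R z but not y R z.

Enumerating: (a,c,c), (a,c,e), (a,c,f), (a,d,c), (a,d,d), (a,e,d), (a,e,e), (a,e,f), (a,f,d), (a,f,e), (a,f,f), (b,d,d), … and 26 more.
Total: 38.

38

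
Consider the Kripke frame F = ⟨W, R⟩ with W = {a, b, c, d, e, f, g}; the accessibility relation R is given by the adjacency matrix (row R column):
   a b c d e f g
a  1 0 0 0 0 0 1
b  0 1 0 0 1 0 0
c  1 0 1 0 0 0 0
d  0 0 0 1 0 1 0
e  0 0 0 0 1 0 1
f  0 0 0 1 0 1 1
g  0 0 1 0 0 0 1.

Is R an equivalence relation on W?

No

Reflexive: yes — every world is R-related to itself.
Symmetric: no — a R g but not g R a.
Transitive: no — a R g and g R c, but not a R c.
So R is not an equivalence relation.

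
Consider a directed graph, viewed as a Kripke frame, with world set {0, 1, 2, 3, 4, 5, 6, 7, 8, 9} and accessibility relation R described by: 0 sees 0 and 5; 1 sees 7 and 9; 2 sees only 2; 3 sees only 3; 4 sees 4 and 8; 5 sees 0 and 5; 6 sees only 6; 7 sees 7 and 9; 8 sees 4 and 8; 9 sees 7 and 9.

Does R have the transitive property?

Transitive: yes — every two-step R-path is closed by a direct edge.

Yes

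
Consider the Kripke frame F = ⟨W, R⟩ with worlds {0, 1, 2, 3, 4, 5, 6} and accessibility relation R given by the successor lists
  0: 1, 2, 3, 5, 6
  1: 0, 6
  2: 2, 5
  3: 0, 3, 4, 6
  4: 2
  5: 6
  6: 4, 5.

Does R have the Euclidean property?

Euclidean: no — 0 R 1 and 0 R 2, but not 1 R 2.

No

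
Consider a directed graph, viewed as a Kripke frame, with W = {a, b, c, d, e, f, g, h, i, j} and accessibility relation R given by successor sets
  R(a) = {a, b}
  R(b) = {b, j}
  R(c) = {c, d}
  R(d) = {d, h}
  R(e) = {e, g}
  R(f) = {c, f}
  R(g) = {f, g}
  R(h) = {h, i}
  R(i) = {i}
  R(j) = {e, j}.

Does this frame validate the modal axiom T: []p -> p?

Yes

Axiom T corresponds to the accessibility relation being reflexive.
Reflexive: yes — every world is R-related to itself.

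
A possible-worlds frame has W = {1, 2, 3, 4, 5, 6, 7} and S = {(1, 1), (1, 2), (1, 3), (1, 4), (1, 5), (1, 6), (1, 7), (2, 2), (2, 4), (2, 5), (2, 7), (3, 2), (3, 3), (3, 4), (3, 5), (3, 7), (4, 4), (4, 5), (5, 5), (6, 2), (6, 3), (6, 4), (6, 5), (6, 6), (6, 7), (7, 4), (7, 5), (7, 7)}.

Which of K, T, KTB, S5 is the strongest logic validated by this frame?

Reflexive (axiom T): yes — every world is S-related to itself.
Symmetric (axiom B): no — 1 S 2 but not 2 S 1.
Euclidean (axiom 5): no — 1 S 2 and 1 S 3, but not 2 S 3.
So F validates K, T; KTB would additionally require S to be symmetric. The strongest is T.

T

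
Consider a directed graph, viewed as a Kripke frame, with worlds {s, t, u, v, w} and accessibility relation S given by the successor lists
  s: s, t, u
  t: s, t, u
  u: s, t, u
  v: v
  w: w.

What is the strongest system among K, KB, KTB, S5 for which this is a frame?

Symmetric (axiom B): yes — every pair in S has its reverse in S.
Reflexive (axiom T): yes — every world is S-related to itself.
Euclidean (axiom 5): yes — any two successors of a common world are S-related.
So F validates K, KB, KTB, S5. The strongest is S5.

S5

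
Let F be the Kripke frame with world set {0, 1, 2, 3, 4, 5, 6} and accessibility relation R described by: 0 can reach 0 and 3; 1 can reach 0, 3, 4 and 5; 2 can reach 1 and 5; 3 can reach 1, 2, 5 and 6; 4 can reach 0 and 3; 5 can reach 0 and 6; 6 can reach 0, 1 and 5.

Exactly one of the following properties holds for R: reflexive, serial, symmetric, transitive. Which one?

serial

Reflexive: no — 1 is not related to itself.
Serial: yes — every world has a successor (e.g. 0 R 0).
Symmetric: no — 0 R 3 but not 3 R 0.
Transitive: no — 0 R 3 and 3 R 1, but not 0 R 1.
Only serial holds.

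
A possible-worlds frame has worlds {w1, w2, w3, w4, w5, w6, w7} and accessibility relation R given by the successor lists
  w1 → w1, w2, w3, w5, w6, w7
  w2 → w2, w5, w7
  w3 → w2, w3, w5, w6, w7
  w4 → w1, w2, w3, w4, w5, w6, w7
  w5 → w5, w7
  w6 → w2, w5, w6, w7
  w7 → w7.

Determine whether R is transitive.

Yes

Transitive: yes — every two-step R-path is closed by a direct edge.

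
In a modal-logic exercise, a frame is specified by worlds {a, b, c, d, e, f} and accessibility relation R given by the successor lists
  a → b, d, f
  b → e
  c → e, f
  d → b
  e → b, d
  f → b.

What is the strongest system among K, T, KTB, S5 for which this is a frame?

K

Reflexive (axiom T): no — a is not related to itself.
Symmetric (axiom B): no — a R b but not b R a.
Euclidean (axiom 5): no — a R b and a R d, but not b R d.
So F validates K; T would additionally require R to be reflexive. The strongest is K.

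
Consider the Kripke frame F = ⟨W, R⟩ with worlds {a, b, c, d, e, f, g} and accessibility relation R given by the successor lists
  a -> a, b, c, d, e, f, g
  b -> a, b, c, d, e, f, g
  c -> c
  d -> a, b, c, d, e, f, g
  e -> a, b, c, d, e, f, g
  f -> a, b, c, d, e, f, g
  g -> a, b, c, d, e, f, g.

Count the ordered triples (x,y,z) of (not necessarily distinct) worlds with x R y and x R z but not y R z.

Enumerating: (a,c,a), (a,c,b), (a,c,d), (a,c,e), (a,c,f), (a,c,g), (b,c,a), (b,c,b), (b,c,d), (b,c,e), (b,c,f), (b,c,g), … and 24 more.
Total: 36.

36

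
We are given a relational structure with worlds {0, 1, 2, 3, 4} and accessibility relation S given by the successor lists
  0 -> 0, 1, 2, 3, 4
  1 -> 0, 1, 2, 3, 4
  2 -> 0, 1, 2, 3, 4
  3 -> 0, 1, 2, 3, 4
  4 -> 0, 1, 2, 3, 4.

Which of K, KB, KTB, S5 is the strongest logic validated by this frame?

Symmetric (axiom B): yes — every pair in S has its reverse in S.
Reflexive (axiom T): yes — every world is S-related to itself.
Euclidean (axiom 5): yes — any two successors of a common world are S-related.
So F validates K, KB, KTB, S5. The strongest is S5.

S5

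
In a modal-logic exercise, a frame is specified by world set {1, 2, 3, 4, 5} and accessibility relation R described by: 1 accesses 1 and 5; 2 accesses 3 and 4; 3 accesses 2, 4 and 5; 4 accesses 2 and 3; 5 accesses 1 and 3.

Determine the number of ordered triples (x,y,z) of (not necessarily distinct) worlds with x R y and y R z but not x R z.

15

Enumerating: (1,5,3), (2,3,2), (2,3,5), (2,4,2), (3,2,3), (3,4,3), (3,5,1), (3,5,3), (4,2,4), (4,3,4), (4,3,5), (5,1,5), (5,3,2), (5,3,4), (5,3,5).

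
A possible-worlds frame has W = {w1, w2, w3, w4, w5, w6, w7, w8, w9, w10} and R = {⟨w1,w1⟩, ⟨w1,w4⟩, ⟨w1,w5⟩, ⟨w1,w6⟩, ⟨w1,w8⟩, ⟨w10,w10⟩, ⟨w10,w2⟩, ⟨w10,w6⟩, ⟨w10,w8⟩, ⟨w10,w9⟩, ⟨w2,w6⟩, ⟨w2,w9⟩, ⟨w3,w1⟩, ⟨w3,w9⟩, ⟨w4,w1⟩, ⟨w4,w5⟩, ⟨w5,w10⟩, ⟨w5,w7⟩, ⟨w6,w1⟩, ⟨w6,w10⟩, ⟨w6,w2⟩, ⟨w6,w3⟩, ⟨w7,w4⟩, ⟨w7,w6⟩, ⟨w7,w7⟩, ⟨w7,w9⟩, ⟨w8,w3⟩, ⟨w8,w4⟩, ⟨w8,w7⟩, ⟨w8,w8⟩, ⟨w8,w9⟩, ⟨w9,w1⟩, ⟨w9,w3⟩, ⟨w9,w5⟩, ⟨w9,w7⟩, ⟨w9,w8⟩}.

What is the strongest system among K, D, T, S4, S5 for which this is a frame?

D

Serial (axiom D): yes — every world has a successor (e.g. w1 R w1).
Reflexive (axiom T): no — w2 is not related to itself.
Transitive (axiom 4): no — w1 R w5 and w5 R w10, but not w1 R w10.
Euclidean (axiom 5): no — w1 R w4 and w1 R w6, but not w4 R w6.
So F validates K, D; T would additionally require R to be reflexive. The strongest is D.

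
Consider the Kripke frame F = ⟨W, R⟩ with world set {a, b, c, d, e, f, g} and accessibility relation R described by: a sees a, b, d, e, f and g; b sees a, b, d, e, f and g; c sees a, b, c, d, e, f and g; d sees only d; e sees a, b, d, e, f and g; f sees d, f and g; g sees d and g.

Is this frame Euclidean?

Euclidean: no — a R d and a R b, but not d R b.

No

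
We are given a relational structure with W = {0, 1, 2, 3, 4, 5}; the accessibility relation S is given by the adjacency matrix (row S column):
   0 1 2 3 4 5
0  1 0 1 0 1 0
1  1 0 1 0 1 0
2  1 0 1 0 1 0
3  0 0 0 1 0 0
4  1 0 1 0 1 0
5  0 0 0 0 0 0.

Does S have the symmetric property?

Symmetric: no — 1 S 0 but not 0 S 1.

No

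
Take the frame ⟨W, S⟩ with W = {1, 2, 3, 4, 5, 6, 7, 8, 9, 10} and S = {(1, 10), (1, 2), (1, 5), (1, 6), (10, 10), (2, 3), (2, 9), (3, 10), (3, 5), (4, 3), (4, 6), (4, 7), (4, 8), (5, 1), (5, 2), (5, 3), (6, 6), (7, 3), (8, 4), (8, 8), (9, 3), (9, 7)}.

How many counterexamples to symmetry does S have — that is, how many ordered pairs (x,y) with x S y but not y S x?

13

Enumerating: (1,10), (1,2), (1,6), (2,3), (2,9), (3,10), (4,3), (4,6), (4,7), (5,2), (7,3), (9,3), (9,7).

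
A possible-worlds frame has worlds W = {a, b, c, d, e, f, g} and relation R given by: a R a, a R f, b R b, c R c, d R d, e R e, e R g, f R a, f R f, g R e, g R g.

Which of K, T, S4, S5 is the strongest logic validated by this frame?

Reflexive (axiom T): yes — every world is R-related to itself.
Transitive (axiom 4): yes — every two-step R-path is closed by a direct edge.
Euclidean (axiom 5): yes — any two successors of a common world are R-related.
So F validates K, T, S4, S5. The strongest is S5.

S5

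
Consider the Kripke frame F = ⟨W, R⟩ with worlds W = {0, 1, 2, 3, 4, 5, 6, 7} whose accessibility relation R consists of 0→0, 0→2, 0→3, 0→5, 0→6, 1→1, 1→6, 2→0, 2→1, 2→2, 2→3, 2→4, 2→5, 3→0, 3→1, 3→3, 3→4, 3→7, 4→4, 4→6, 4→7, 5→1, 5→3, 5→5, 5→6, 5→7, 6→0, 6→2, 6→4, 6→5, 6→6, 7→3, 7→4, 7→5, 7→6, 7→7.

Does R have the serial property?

Yes

Serial: yes — every world has a successor (e.g. 0 R 0).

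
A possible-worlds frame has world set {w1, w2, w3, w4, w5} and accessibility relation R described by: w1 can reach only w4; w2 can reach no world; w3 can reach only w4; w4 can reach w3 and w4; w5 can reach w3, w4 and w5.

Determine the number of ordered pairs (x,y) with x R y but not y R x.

3

Enumerating: (w1,w4), (w5,w3), (w5,w4).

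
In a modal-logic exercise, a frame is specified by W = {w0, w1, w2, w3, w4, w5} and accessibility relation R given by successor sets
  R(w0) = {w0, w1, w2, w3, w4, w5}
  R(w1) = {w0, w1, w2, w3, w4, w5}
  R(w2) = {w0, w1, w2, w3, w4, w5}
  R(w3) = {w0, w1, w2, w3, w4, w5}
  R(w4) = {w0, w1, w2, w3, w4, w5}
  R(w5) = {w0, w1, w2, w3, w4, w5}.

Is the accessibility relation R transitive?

Yes

Transitive: yes — every two-step R-path is closed by a direct edge.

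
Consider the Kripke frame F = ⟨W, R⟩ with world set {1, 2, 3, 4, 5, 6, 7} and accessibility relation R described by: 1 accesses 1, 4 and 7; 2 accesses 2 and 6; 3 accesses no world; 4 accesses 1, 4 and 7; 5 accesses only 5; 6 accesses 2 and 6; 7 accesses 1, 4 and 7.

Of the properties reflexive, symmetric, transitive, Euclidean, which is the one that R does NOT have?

reflexive

Reflexive: no — 3 is not related to itself.
Symmetric: yes — every pair in R has its reverse in R.
Transitive: yes — every two-step R-path is closed by a direct edge.
Euclidean: yes — any two successors of a common world are R-related.
Only reflexive fails.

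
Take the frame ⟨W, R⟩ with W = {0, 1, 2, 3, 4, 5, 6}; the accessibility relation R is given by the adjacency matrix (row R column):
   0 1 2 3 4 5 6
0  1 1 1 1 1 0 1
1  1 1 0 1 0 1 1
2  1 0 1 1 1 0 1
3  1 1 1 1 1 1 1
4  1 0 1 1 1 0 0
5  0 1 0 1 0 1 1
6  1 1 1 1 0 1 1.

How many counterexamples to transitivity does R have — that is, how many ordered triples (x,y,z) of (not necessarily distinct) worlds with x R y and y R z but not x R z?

28

Enumerating: (0,1,5), (0,3,5), (0,6,5), (1,0,2), (1,0,4), (1,3,2), (1,3,4), (1,6,2), (2,0,1), (2,3,1), (2,3,5), (2,6,1), … and 16 more.
Total: 28.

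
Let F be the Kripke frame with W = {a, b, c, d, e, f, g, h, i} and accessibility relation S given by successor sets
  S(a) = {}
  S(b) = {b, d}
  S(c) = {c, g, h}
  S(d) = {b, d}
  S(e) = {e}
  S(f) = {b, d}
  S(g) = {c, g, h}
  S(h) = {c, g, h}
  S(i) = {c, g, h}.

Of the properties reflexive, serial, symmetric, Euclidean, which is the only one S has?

Euclidean

Reflexive: no — a is not related to itself.
Serial: no — a has no S-successor.
Symmetric: no — f S b but not b S f.
Euclidean: yes — any two successors of a common world are S-related.
Only Euclidean holds.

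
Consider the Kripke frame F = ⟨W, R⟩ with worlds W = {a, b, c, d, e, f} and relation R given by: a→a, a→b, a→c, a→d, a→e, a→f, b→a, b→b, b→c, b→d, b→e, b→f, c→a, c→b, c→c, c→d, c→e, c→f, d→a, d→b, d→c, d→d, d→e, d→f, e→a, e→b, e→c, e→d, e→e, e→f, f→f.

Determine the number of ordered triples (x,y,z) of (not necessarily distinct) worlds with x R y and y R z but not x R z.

R is transitive; there are no such tuples.

0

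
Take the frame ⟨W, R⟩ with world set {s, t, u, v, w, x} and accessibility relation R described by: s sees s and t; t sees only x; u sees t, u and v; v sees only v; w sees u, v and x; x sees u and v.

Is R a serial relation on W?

Yes

Serial: yes — every world has a successor (e.g. s R s).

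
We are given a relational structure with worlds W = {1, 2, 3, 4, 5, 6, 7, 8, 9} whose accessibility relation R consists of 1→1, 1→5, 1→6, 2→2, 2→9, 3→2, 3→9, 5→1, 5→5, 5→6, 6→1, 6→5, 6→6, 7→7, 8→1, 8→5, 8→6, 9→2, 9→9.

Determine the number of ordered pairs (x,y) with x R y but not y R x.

5

Enumerating: (3,2), (3,9), (8,1), (8,5), (8,6).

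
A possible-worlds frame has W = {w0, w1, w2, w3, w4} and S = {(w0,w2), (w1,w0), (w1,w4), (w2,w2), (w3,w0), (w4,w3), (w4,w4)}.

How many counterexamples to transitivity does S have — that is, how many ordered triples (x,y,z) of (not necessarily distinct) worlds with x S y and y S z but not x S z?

Enumerating: (w1,w0,w2), (w1,w4,w3), (w3,w0,w2), (w4,w3,w0).

4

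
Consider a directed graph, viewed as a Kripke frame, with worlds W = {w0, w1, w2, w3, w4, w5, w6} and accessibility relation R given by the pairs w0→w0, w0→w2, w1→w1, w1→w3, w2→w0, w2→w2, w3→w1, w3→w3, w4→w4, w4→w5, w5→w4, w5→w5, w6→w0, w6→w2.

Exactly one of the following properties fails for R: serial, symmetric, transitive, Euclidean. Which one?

Serial: yes — every world has a successor (e.g. w0 R w0).
Symmetric: no — w6 R w0 but not w0 R w6.
Transitive: yes — every two-step R-path is closed by a direct edge.
Euclidean: yes — any two successors of a common world are R-related.
Only symmetric fails.

symmetric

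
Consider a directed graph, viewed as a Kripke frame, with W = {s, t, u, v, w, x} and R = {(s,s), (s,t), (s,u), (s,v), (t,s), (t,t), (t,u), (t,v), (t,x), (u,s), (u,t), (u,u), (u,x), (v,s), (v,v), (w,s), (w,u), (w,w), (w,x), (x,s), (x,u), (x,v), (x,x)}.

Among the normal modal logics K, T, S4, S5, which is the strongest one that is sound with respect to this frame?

T

Reflexive (axiom T): yes — every world is R-related to itself.
Transitive (axiom 4): no — s R t and t R x, but not s R x.
Euclidean (axiom 5): no — s R u and s R v, but not u R v.
So F validates K, T; S4 would additionally require R to be transitive. The strongest is T.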